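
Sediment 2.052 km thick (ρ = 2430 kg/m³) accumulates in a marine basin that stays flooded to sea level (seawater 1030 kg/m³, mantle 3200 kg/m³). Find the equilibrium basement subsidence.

Submarine loading: the sediment displaces seawater, and the subsidence is in turn flooded, so s (ρ_m − ρ_w) = t (ρ_sed − ρ_w).
s = 2.052 km × (2430 − 1030) / (3200 − 1030) = 1.32 km.

1.32 km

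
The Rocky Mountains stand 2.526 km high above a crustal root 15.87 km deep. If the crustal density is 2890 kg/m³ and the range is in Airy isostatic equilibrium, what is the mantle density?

3350 kg/m³

Airy balance: ρ_c h = (ρ_m − ρ_c) r → ρ_m = ρ_c (1 + h/r).
ρ_m = 2890 × (1 + 2.526 km/15.87 km) = 3350 kg/m³.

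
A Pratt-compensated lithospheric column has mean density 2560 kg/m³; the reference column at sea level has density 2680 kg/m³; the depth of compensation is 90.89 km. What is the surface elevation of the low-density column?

4.26 km

ρ_ref D = ρ (D + h) → h = D (ρ_ref − ρ)/ρ.
h = 90.89 km × (2680 − 2560)/2560 = 4.26 km.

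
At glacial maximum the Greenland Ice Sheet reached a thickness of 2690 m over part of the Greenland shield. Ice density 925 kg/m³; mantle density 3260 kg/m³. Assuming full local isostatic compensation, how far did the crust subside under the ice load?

Balancing pressure at the compensation depth: the ice load ρ_ice t is balanced by mantle displaced below, ρ_m s.
s = t ρ_ice / ρ_m = 2690 m × 925/3260 = 763 m.

763 m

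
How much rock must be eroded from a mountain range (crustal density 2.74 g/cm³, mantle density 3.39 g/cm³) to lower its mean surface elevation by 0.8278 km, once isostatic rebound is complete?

4.32 km

Net drop Δ = e − u = e − e ρ_c/ρ_m = e (ρ_m − ρ_c)/ρ_m.
e = Δ ρ_m/(ρ_m − ρ_c) = 0.8278 km × 3.39/0.65 = 4.32 km.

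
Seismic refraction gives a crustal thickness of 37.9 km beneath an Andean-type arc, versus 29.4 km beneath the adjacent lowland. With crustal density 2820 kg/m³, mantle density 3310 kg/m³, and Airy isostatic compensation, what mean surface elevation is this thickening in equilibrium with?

1.26 km

Excess crust Δ = 37.9 km − 29.4 km = 8.5 km, split between elevation h and root r with h + r = Δ.
Airy balance ρ_c h = (ρ_m − ρ_c) r gives r = h ρ_c/(ρ_m − ρ_c), so h (1 + ρ_c/(ρ_m − ρ_c)) = Δ, i.e. h = Δ (ρ_m − ρ_c)/ρ_m.
h = 8.5 km × 490/3310 = 1.26 km.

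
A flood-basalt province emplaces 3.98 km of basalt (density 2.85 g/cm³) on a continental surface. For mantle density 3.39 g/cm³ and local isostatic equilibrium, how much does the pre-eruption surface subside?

Subaerial loading: s = t ρ_load / ρ_m.
s = 3.98 km × 2.85/3.39 = 3.35 km.

3.35 km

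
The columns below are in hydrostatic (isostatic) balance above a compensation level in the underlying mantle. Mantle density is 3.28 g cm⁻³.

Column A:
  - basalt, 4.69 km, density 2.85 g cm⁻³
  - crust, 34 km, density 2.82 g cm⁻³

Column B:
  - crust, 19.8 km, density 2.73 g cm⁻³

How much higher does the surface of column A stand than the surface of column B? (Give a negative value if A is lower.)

2.06 km

For any compensation level in the mantle, the mantle terms cancel and isostasy reduces to e = (Σt_A − Σt_B) − (Σ(ρt)_A − Σ(ρt)_B) / ρ_m.
Σt_A = 38.69 km; Σt_B = 19.8 km; Σ(ρt)_A = 109.2465; Σ(ρt)_B = 54.054 (in km·g cm⁻³).
e = (38.69 − 19.8) − (109.2465 − 54.054) / 3.28 = 2.06 km.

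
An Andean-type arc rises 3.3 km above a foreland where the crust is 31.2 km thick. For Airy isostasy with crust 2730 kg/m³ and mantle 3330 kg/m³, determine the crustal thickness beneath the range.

Root depth r = h ρ_c / (ρ_m − ρ_c) = 3.3 km × 2730 / 600 = 15.02 km.
Total thickness = T + h + r = 31.2 km + 3.3 km + 15.02 km = 49.5 km.

49.5 km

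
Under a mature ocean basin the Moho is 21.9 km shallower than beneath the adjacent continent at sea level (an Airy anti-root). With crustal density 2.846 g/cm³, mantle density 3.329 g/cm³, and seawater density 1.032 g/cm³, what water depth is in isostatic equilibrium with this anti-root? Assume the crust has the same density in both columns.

Replacing a thickness d of crust by seawater at the top must be balanced by replacing crust with mantle at the base: d (ρ_c − ρ_w) = a (ρ_m − ρ_c).
d = a (ρ_m − ρ_c)/(ρ_c − ρ_w) = 21.9 km × 0.483/1.814 = 5.83 km.

5.83 km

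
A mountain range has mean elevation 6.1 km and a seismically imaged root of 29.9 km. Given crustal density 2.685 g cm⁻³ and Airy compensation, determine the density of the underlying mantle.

Airy balance: ρ_c h = (ρ_m − ρ_c) r → ρ_m = ρ_c (1 + h/r).
ρ_m = 2.685 × (1 + 6.1 km/29.9 km) = 3.23 g cm⁻³.

3.23 g cm⁻³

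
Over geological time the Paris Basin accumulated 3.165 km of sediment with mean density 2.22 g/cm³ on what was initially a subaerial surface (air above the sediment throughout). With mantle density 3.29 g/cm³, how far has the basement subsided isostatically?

Subaerial load: s = t ρ_sed / ρ_m = 3.165 km × 2.22/3.29 = 2.14 km.

2.14 km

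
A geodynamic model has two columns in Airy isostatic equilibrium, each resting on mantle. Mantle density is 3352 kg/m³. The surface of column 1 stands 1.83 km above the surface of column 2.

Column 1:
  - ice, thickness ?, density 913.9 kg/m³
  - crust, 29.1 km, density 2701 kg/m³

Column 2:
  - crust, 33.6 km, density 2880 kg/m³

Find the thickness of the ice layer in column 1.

1.25 km

Take the compensation level at the base of the deeper column (depth z_c below the surface of column 1) and equate Σ ρ_i t_i down to z_c; mantle fills any gap and the z_c terms cancel.
Column 1: x×913.9 + 29.1×2701 + (z_c − 29.1 − x)×3352
Column 2: 1.83×0 + 33.6×2880 + (z_c − 1.83 − 33.6)×3352
The z_c×3352 term appears on both sides and cancels. Collect the known terms of each column as K = Σ(ρt)_known − 3352 × (depth of known layers): K_1 = 78599.1 − 3352×29.1 = −18944.1; K_2 = 96768 − 3352×(1.83 + 33.6) = −21993.36.
Balance: K_1 − x×(3352 − 913.9) = K_2, so x = (K_1 − K_2)/(3352 − 913.9) = 3049.26/2438.1 = 1.25 km.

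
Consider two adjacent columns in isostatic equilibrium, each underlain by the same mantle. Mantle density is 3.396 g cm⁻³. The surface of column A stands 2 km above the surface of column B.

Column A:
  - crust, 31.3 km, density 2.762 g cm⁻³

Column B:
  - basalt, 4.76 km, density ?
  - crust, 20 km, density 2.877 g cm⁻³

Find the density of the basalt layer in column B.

Take the compensation level at the base of the deeper column (depth z_c below the surface of column A) and equate Σ ρ_i t_i down to z_c; mantle fills any gap and the z_c terms cancel.
Column A: 31.3×2.762 + (z_c − 31.3)×3.396
Column B: 2×0 + 4.76×ρ + 20×2.877 + (z_c − 2 − 24.76)×3.396
The z_c×3.396 term appears on both sides and cancels. Collect the known terms of each column as K = Σ(ρt)_known − 3.396 × (depth of known layers): K_A = 86.4506 − 3.396×31.3 = −19.8442; K_B = 57.54 − 3.396×(2 + 24.76) = −33.33696.
Balance: K_A = K_B + 4.76×ρ, so ρ = (K_A − K_B)/4.76 = 13.4928/4.76 = 2.83 g cm⁻³.

2.83 g cm⁻³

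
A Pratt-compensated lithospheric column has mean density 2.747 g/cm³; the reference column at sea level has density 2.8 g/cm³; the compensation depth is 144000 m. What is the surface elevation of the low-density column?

2780 m

ρ_ref D = ρ (D + h) → h = D (ρ_ref − ρ)/ρ.
h = 144000 m × (2.8 − 2.747)/2.747 = 2780 m.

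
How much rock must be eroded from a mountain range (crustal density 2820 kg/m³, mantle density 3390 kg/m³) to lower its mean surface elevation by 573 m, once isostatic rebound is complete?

Net drop Δ = e − u = e − e ρ_c/ρ_m = e (ρ_m − ρ_c)/ρ_m.
e = Δ ρ_m/(ρ_m − ρ_c) = 573 m × 3390/570 = 3410 m.

3410 m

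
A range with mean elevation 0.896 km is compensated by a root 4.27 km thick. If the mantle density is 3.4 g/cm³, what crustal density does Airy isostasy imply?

ρ_c h = (ρ_m − ρ_c) r → ρ_c (h + r) = ρ_m r → ρ_c = ρ_m r / (h + r).
ρ_c = 3.4 × 4.27 km / (0.896 km + 4.27 km) = 2.81 g/cm³.

2.81 g/cm³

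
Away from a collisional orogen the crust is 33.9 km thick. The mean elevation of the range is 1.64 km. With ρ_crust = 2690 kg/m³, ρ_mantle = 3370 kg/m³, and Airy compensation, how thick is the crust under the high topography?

Root depth r = h ρ_c / (ρ_m − ρ_c) = 1.64 km × 2690 / 680 = 6.488 km.
Total thickness = T + h + r = 33.9 km + 1.64 km + 6.488 km = 42 km.

42 km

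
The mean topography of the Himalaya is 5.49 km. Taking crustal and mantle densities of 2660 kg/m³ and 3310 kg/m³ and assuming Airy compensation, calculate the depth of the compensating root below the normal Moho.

In Airy isostatic equilibrium: the weight of the topography is balanced by the buoyancy of the root, ρ_c h = (ρ_m − ρ_c) r.
r = h · ρ_c / (ρ_m − ρ_c) = 5.49 km × 2660 / (3310 − 2660) = 22.5 km.

22.5 km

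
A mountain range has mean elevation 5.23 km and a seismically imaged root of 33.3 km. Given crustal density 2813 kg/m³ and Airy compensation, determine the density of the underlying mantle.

3250 kg/m³

Airy balance: ρ_c h = (ρ_m − ρ_c) r → ρ_m = ρ_c (1 + h/r).
ρ_m = 2813 × (1 + 5.23 km/33.3 km) = 3250 kg/m³.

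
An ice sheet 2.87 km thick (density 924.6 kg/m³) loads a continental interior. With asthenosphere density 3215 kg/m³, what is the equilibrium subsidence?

Equating mass per unit area of the two columns: the ice load ρ_ice t is balanced by mantle displaced below, ρ_m s.
s = t ρ_ice / ρ_m = 2.87 km × 924.6/3215 = 0.825 km.

0.825 km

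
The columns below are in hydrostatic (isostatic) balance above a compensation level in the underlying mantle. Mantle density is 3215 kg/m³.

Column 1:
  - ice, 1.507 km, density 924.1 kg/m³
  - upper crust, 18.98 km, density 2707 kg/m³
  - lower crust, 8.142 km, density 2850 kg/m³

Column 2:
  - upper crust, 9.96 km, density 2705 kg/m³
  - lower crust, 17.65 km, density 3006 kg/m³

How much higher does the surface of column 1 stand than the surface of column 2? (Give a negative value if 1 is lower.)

2.27 km

For any compensation level in the mantle, the mantle terms cancel and isostasy reduces to e = (Σt_1 − Σt_2) − (Σ(ρt)_1 − Σ(ρt)_2) / ρ_m.
Σt_1 = 28.629 km; Σt_2 = 27.61 km; Σ(ρt)_1 = 75976.1787; Σ(ρt)_2 = 79997.7 (in km·kg/m³).
e = (28.629 − 27.61) − (75976.1787 − 79997.7) / 3215 = 2.27 km.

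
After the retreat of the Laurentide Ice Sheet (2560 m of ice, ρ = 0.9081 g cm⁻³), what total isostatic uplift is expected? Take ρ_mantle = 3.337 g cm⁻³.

Removing the load lets mantle flow back in; uplift u satisfies ρ_ice t = ρ_m u.
u = t ρ_ice/ρ_m = 2560 m × 0.9081/3.337 = 697 m.

697 m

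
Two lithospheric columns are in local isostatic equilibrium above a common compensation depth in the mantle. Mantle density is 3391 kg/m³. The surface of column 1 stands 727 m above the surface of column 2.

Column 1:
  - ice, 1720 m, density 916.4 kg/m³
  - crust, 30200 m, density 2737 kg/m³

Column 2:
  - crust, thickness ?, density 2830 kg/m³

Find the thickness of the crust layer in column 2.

Take the compensation level at the base of the deeper column (depth z_c below the surface of column 1) and equate Σ ρ_i t_i down to z_c; mantle fills any gap and the z_c terms cancel.
Column 1: 1720×916.4 + 30200×2737 + (z_c − 31920)×3391
Column 2: 727×0 + x×2830 + (z_c − 727 − 0 − x)×3391
The z_c×3391 term appears on both sides and cancels. Collect the known terms of each column as K = Σ(ρt)_known − 3391 × (depth of known layers): K_1 = 84233608 − 3391×31920 = −24007112; K_2 = 0 − 3391×(727 + 0) = −2465257.
Balance: K_1 = K_2 − x×(3391 − 2830), so x = (K_2 − K_1)/(3391 − 2830) = 21541900/561 = 38400 m.

38400 m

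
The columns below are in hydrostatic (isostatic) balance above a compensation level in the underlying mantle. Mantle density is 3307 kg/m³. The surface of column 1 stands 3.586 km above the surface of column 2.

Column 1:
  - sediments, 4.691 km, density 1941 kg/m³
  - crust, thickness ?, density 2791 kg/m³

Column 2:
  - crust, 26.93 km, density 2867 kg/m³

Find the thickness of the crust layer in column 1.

Take the compensation level at the base of the deeper column (depth z_c below the surface of column 1) and equate Σ ρ_i t_i down to z_c; mantle fills any gap and the z_c terms cancel.
Column 1: 4.691×1941 + x×2791 + (z_c − 4.691 − x)×3307
Column 2: 3.586×0 + 26.93×2867 + (z_c − 3.586 − 26.93)×3307
The z_c×3307 term appears on both sides and cancels. Collect the known terms of each column as K = Σ(ρt)_known − 3307 × (depth of known layers): K_1 = 9105.231 − 3307×4.691 = −6407.906; K_2 = 77208.31 − 3307×(3.586 + 26.93) = −23708.102.
Balance: K_1 − x×(3307 − 2791) = K_2, so x = (K_1 − K_2)/(3307 − 2791) = 17300.2/516 = 33.5 km.

33.5 km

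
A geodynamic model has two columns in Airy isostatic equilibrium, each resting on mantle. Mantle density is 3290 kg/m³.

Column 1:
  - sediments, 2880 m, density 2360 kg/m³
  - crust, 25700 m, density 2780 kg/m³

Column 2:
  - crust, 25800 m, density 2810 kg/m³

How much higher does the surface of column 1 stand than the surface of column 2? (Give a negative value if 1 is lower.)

1030 m

For any compensation level in the mantle, the mantle terms cancel and isostasy reduces to e = (Σt_1 − Σt_2) − (Σ(ρt)_1 − Σ(ρt)_2) / ρ_m.
Σt_1 = 28580 m; Σt_2 = 25800 m; Σ(ρt)_1 = 78242800; Σ(ρt)_2 = 72498000 (in m·kg/m³).
e = (28580 − 25800) − (78242800 − 72498000) / 3290 = 1030 m.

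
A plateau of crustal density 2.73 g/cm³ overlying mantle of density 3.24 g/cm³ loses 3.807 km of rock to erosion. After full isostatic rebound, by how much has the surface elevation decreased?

Rebound u = e ρ_c/ρ_m = 3.807 km × 2.73/3.24 = 3.208 km.
Net surface drop = e − u = 3.807 km − 3.208 km = e (ρ_m − ρ_c)/ρ_m = 0.599 km.

0.599 km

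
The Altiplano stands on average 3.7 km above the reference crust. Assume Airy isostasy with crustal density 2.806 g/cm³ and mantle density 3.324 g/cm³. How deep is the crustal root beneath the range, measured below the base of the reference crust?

Equating mass per unit area of the two columns: the weight of the topography is balanced by the buoyancy of the root, ρ_c h = (ρ_m − ρ_c) r.
r = h · ρ_c / (ρ_m − ρ_c) = 3.7 km × 2.806 / (3.324 − 2.806) = 20 km.

20 km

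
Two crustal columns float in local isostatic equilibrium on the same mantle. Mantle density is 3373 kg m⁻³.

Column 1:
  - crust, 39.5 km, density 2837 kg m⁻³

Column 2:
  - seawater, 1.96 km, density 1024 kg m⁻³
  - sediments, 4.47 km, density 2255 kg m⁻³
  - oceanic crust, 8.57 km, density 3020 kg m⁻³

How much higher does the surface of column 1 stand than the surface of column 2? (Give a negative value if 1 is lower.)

2.53 km

For any compensation level in the mantle, the mantle terms cancel and isostasy reduces to e = (Σt_1 − Σt_2) − (Σ(ρt)_1 − Σ(ρt)_2) / ρ_m.
Σt_1 = 39.5 km; Σt_2 = 15 km; Σ(ρt)_1 = 112061.5; Σ(ρt)_2 = 37968.29 (in km·kg m⁻³).
e = (39.5 − 15) − (112061.5 − 37968.29) / 3373 = 2.53 km.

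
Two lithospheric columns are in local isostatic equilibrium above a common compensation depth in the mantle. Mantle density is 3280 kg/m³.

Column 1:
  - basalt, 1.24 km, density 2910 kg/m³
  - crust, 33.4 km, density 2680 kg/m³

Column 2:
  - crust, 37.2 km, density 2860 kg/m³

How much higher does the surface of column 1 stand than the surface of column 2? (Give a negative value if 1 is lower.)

1.49 km

For any compensation level in the mantle, the mantle terms cancel and isostasy reduces to e = (Σt_1 − Σt_2) − (Σ(ρt)_1 − Σ(ρt)_2) / ρ_m.
Σt_1 = 34.64 km; Σt_2 = 37.2 km; Σ(ρt)_1 = 93120.4; Σ(ρt)_2 = 106392 (in km·kg/m³).
e = (34.64 − 37.2) − (93120.4 − 106392) / 3280 = 1.49 km.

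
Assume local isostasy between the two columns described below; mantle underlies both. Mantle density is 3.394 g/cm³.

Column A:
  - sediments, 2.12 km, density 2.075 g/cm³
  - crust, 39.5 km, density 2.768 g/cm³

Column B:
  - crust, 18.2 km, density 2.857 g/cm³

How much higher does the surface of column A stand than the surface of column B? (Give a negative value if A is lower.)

5.23 km

For any compensation level in the mantle, the mantle terms cancel and isostasy reduces to e = (Σt_A − Σt_B) − (Σ(ρt)_A − Σ(ρt)_B) / ρ_m.
Σt_A = 41.62 km; Σt_B = 18.2 km; Σ(ρt)_A = 113.735; Σ(ρt)_B = 51.9974 (in km·g/cm³).
e = (41.62 − 18.2) − (113.735 − 51.9974) / 3.394 = 5.23 km.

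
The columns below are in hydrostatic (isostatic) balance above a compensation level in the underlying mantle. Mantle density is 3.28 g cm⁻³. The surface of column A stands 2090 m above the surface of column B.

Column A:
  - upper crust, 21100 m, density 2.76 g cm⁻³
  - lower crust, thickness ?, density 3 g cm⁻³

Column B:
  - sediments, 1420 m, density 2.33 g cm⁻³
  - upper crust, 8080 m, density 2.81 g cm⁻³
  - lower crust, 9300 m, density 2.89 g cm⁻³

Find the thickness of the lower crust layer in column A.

16600 m

Take the compensation level at the base of the deeper column (depth z_c below the surface of column A) and equate Σ ρ_i t_i down to z_c; mantle fills any gap and the z_c terms cancel.
Column A: 21100×2.76 + x×3 + (z_c − 21100 − x)×3.28
Column B: 2090×0 + 1420×2.33 + 8080×2.81 + 9300×2.89 + (z_c − 2090 − 18800)×3.28
The z_c×3.28 term appears on both sides and cancels. Collect the known terms of each column as K = Σ(ρt)_known − 3.28 × (depth of known layers): K_A = 58236 − 3.28×21100 = −10972; K_B = 52890.4 − 3.28×(2090 + 18800) = −15628.8.
Balance: K_A − x×(3.28 − 3) = K_B, so x = (K_A − K_B)/(3.28 − 3) = 4656.8/0.28 = 16600 m.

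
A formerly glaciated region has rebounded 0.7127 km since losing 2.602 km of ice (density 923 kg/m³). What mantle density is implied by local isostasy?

ρ_m = ρ_ice t / u = 923 × 2.602 km/0.7127 km = 3370 kg/m³.

3370 kg/m³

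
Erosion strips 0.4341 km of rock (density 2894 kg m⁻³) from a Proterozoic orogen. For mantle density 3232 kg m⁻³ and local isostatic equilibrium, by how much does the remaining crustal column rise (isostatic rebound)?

Unloading: uplift u = e ρ_c/ρ_m = 0.4341 km × 2894/3232 = 0.389 km.

0.389 km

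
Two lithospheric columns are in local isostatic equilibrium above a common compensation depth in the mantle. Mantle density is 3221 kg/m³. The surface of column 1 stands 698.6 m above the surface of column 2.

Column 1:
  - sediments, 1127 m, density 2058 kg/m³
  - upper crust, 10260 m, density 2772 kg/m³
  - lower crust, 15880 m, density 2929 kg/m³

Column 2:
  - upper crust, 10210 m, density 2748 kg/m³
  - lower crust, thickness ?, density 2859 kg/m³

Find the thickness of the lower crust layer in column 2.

Take the compensation level at the base of the deeper column (depth z_c below the surface of column 1) and equate Σ ρ_i t_i down to z_c; mantle fills any gap and the z_c terms cancel.
Column 1: 1127×2058 + 10260×2772 + 15880×2929 + (z_c − 27267)×3221
Column 2: 698.6×0 + 10210×2748 + x×2859 + (z_c − 698.6 − 10210 − x)×3221
The z_c×3221 term appears on both sides and cancels. Collect the known terms of each column as K = Σ(ρt)_known − 3221 × (depth of known layers): K_1 = 77272606 − 3221×27267 = −10554401; K_2 = 28057080 − 3221×(698.6 + 10210) = −7079520.6.
Balance: K_1 = K_2 − x×(3221 − 2859), so x = (K_2 − K_1)/(3221 − 2859) = 3474880/362 = 9600 m.

9600 m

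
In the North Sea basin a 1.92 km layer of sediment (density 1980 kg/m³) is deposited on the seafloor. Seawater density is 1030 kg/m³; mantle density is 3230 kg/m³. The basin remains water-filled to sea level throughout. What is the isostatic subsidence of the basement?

0.829 km

Submarine loading: the sediment displaces seawater, and the subsidence is in turn flooded, so s (ρ_m − ρ_w) = t (ρ_sed − ρ_w).
s = 1.92 km × (1980 − 1030) / (3230 − 1030) = 0.829 km.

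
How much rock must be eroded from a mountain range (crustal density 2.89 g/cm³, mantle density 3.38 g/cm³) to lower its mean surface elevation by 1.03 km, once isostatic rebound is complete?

7.1 km

Net drop Δ = e − u = e − e ρ_c/ρ_m = e (ρ_m − ρ_c)/ρ_m.
e = Δ ρ_m/(ρ_m − ρ_c) = 1.03 km × 3.38/0.49 = 7.1 km.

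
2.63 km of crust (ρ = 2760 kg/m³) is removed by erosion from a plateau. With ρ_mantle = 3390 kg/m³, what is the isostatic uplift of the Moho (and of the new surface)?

Unloading: uplift u = e ρ_c/ρ_m = 2.63 km × 2760/3390 = 2.14 km.

2.14 km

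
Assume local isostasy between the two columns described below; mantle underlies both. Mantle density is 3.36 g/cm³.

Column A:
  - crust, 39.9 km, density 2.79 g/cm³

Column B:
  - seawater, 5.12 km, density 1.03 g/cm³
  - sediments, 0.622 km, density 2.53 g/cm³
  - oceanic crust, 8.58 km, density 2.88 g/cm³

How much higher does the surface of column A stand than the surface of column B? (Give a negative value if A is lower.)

For any compensation level in the mantle, the mantle terms cancel and isostasy reduces to e = (Σt_A − Σt_B) − (Σ(ρt)_A − Σ(ρt)_B) / ρ_m.
Σt_A = 39.9 km; Σt_B = 14.322 km; Σ(ρt)_A = 111.321; Σ(ρt)_B = 31.55766 (in km·g/cm³).
e = (39.9 − 14.322) − (111.321 − 31.55766) / 3.36 = 1.84 km.

1.84 km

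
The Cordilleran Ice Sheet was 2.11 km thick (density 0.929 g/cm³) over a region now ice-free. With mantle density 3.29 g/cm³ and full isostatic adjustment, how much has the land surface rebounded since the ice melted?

Removing the load lets mantle flow back in; uplift u satisfies ρ_ice t = ρ_m u.
u = t ρ_ice/ρ_m = 2.11 km × 0.929/3.29 = 0.596 km.

0.596 km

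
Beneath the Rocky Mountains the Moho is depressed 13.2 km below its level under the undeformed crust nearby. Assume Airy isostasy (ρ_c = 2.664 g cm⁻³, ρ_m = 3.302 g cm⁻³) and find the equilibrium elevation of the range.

In Airy isostatic equilibrium: ρ_c h = (ρ_m − ρ_c) r.
h = r (ρ_m − ρ_c) / ρ_c = 13.2 km × (3.302 − 2.664) / 2.664 = 3.16 km.

3.16 km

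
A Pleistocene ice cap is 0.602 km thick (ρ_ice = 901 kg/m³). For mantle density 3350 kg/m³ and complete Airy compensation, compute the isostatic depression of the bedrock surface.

0.162 km

Balancing pressure at the compensation depth: the ice load ρ_ice t is balanced by mantle displaced below, ρ_m s.
s = t ρ_ice / ρ_m = 0.602 km × 901/3350 = 0.162 km.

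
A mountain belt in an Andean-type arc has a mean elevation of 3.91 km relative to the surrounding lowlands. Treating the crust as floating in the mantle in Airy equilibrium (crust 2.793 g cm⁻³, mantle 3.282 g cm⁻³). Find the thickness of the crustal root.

For local isostatic compensation: the weight of the topography is balanced by the buoyancy of the root, ρ_c h = (ρ_m − ρ_c) r.
r = h · ρ_c / (ρ_m − ρ_c) = 3.91 km × 2.793 / (3.282 − 2.793) = 22.3 km.

22.3 km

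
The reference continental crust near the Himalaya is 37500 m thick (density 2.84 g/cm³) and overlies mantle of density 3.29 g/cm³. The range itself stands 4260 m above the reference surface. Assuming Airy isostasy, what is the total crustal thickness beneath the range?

68600 m

Root depth r = h ρ_c / (ρ_m − ρ_c) = 4260 m × 2.84 / 0.45 = 26890 m.
Total thickness = T + h + r = 37500 m + 4260 m + 26890 m = 68600 m.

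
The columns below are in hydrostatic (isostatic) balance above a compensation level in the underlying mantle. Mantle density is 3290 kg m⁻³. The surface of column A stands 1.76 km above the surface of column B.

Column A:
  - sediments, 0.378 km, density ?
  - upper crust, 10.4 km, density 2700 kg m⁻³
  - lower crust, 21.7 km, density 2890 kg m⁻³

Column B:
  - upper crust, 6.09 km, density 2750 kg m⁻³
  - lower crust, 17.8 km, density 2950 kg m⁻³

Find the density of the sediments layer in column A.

2460 kg m⁻³

Take the compensation level at the base of the deeper column (depth z_c below the surface of column A) and equate Σ ρ_i t_i down to z_c; mantle fills any gap and the z_c terms cancel.
Column A: 0.378×ρ + 10.4×2700 + 21.7×2890 + (z_c − 32.478)×3290
Column B: 1.76×0 + 6.09×2750 + 17.8×2950 + (z_c − 1.76 − 23.89)×3290
The z_c×3290 term appears on both sides and cancels. Collect the known terms of each column as K = Σ(ρt)_known − 3290 × (depth of known layers): K_A = 90793 − 3290×32.478 = −16059.62; K_B = 69257.5 − 3290×(1.76 + 23.89) = −15131.
Balance: K_A + 0.378×ρ = K_B, so ρ = (K_B − K_A)/0.378 = 928.62/0.378 = 2460 kg m⁻³.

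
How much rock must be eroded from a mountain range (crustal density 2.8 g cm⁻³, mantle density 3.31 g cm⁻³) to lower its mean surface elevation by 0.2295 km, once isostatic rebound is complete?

1.49 km

Net drop Δ = e − u = e − e ρ_c/ρ_m = e (ρ_m − ρ_c)/ρ_m.
e = Δ ρ_m/(ρ_m − ρ_c) = 0.2295 km × 3.31/0.51 = 1.49 km.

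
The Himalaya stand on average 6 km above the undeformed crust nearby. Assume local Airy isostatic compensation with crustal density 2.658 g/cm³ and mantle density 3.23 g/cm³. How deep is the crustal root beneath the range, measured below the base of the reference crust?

27.9 km

In Airy isostatic equilibrium: the weight of the topography is balanced by the buoyancy of the root, ρ_c h = (ρ_m − ρ_c) r.
r = h · ρ_c / (ρ_m − ρ_c) = 6 km × 2.658 / (3.23 − 2.658) = 27.9 km.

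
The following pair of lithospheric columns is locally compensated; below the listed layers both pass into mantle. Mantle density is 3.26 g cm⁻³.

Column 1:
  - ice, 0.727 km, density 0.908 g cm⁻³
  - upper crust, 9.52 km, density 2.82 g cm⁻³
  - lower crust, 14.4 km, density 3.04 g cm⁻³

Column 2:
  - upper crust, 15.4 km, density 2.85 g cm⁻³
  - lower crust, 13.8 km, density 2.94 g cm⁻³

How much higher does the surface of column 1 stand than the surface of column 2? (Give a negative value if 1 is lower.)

For any compensation level in the mantle, the mantle terms cancel and isostasy reduces to e = (Σt_1 − Σt_2) − (Σ(ρt)_1 − Σ(ρt)_2) / ρ_m.
Σt_1 = 24.647 km; Σt_2 = 29.2 km; Σ(ρt)_1 = 71.282516; Σ(ρt)_2 = 84.462 (in km·g cm⁻³).
e = (24.647 − 29.2) − (71.282516 − 84.462) / 3.26 = −0.51 km.

−0.51 km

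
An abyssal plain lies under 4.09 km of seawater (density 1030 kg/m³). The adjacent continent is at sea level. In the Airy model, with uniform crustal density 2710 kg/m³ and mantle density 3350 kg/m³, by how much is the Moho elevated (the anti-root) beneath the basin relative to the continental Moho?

In Airy isostatic equilibrium: replacing crust with seawater at the top is compensated by replacing crust with mantle at the base: d (ρ_c − ρ_w) = a (ρ_m − ρ_c).
a = d (ρ_c − ρ_w)/(ρ_m − ρ_c) = 4.09 km × 1680/640 = 10.7 km.

10.7 km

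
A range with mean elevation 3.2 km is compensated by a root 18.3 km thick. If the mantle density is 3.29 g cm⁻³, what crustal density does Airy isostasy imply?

2.8 g cm⁻³

ρ_c h = (ρ_m − ρ_c) r → ρ_c (h + r) = ρ_m r → ρ_c = ρ_m r / (h + r).
ρ_c = 3.29 × 18.3 km / (3.2 km + 18.3 km) = 2.8 g cm⁻³.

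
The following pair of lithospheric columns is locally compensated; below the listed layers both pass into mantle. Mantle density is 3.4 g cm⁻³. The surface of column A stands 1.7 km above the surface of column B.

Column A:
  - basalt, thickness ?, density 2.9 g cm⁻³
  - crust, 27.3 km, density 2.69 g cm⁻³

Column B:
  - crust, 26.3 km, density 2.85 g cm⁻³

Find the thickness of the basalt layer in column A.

Take the compensation level at the base of the deeper column (depth z_c below the surface of column A) and equate Σ ρ_i t_i down to z_c; mantle fills any gap and the z_c terms cancel.
Column A: x×2.9 + 27.3×2.69 + (z_c − 27.3 − x)×3.4
Column B: 1.7×0 + 26.3×2.85 + (z_c − 1.7 − 26.3)×3.4
The z_c×3.4 term appears on both sides and cancels. Collect the known terms of each column as K = Σ(ρt)_known − 3.4 × (depth of known layers): K_A = 73.437 − 3.4×27.3 = −19.383; K_B = 74.955 − 3.4×(1.7 + 26.3) = −20.245.
Balance: K_A − x×(3.4 − 2.9) = K_B, so x = (K_A − K_B)/(3.4 − 2.9) = 0.862/0.5 = 1.72 km.

1.72 km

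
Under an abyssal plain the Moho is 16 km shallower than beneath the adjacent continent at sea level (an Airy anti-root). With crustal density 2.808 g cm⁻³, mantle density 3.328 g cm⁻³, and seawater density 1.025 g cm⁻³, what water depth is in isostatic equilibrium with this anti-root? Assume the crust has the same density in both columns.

Replacing a thickness d of crust by seawater at the top must be balanced by replacing crust with mantle at the base: d (ρ_c − ρ_w) = a (ρ_m − ρ_c).
d = a (ρ_m − ρ_c)/(ρ_c − ρ_w) = 16 km × 0.52/1.783 = 4.67 km.

4.67 km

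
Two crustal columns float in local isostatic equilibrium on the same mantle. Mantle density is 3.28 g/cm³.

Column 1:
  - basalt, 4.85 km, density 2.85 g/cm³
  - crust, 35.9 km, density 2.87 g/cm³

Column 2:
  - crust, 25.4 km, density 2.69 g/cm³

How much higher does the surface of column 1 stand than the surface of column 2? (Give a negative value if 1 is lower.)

For any compensation level in the mantle, the mantle terms cancel and isostasy reduces to e = (Σt_1 − Σt_2) − (Σ(ρt)_1 − Σ(ρt)_2) / ρ_m.
Σt_1 = 40.75 km; Σt_2 = 25.4 km; Σ(ρt)_1 = 116.8555; Σ(ρt)_2 = 68.326 (in km·g/cm³).
e = (40.75 − 25.4) − (116.8555 − 68.326) / 3.28 = 0.554 km.

0.554 km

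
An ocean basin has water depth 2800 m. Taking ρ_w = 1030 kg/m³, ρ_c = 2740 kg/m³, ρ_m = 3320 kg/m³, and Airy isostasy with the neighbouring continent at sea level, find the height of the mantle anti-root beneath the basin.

8260 m

Balancing pressure at the compensation depth: replacing crust with seawater at the top is compensated by replacing crust with mantle at the base: d (ρ_c − ρ_w) = a (ρ_m − ρ_c).
a = d (ρ_c − ρ_w)/(ρ_m − ρ_c) = 2800 m × 1710/580 = 8260 m.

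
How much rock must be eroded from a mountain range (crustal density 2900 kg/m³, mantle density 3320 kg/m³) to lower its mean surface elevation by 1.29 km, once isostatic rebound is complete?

10.2 km

Net drop Δ = e − u = e − e ρ_c/ρ_m = e (ρ_m − ρ_c)/ρ_m.
e = Δ ρ_m/(ρ_m − ρ_c) = 1.29 km × 3320/420 = 10.2 km.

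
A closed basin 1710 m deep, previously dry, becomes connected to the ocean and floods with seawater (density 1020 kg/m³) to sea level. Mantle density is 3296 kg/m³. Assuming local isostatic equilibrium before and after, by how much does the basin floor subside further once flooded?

After flooding the water column is d + s deep. Its weight must equal the weight of mantle displaced by the extra subsidence s: (d + s) ρ_w = s ρ_m.
s = d ρ_w / (ρ_m − ρ_w) = 1710 m × 1020/(3296 − 1020) = 766 m.

766 m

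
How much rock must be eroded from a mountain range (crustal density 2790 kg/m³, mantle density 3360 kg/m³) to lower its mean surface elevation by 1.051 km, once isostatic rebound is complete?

Net drop Δ = e − u = e − e ρ_c/ρ_m = e (ρ_m − ρ_c)/ρ_m.
e = Δ ρ_m/(ρ_m − ρ_c) = 1.051 km × 3360/570 = 6.2 km.

6.2 km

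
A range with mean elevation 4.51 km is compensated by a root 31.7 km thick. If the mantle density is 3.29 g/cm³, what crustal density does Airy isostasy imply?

2.88 g/cm³

ρ_c h = (ρ_m − ρ_c) r → ρ_c (h + r) = ρ_m r → ρ_c = ρ_m r / (h + r).
ρ_c = 3.29 × 31.7 km / (4.51 km + 31.7 km) = 2.88 g/cm³.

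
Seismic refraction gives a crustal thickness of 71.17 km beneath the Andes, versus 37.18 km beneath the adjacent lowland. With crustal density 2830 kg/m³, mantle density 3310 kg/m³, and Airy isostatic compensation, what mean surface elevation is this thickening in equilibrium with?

Excess crust Δ = 71.17 km − 37.18 km = 33.99 km, split between elevation h and root r with h + r = Δ.
Airy balance ρ_c h = (ρ_m − ρ_c) r gives r = h ρ_c/(ρ_m − ρ_c), so h (1 + ρ_c/(ρ_m − ρ_c)) = Δ, i.e. h = Δ (ρ_m − ρ_c)/ρ_m.
h = 33.99 km × 480/3310 = 4.93 km.

4.93 km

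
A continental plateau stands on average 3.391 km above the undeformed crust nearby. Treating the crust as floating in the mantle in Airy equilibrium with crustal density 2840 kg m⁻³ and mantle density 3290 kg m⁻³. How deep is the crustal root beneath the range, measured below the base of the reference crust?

21.4 km

Balancing pressure at the compensation depth: the weight of the topography is balanced by the buoyancy of the root, ρ_c h = (ρ_m − ρ_c) r.
r = h · ρ_c / (ρ_m − ρ_c) = 3.391 km × 2840 / (3290 − 2840) = 21.4 km.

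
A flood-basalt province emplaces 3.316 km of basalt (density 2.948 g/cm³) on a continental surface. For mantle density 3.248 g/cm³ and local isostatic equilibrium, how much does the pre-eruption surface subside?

Subaerial loading: s = t ρ_load / ρ_m.
s = 3.316 km × 2.948/3.248 = 3.01 km.

3.01 km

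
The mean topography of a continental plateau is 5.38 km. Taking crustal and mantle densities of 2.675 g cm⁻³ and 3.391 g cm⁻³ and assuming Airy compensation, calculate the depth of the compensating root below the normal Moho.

For local isostatic compensation: the weight of the topography is balanced by the buoyancy of the root, ρ_c h = (ρ_m − ρ_c) r.
r = h · ρ_c / (ρ_m − ρ_c) = 5.38 km × 2.675 / (3.391 − 2.675) = 20.1 km.

20.1 km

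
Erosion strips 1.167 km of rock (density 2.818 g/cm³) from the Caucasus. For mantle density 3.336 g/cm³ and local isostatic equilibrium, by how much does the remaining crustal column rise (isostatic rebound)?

Unloading: uplift u = e ρ_c/ρ_m = 1.167 km × 2.818/3.336 = 0.986 km.

0.986 km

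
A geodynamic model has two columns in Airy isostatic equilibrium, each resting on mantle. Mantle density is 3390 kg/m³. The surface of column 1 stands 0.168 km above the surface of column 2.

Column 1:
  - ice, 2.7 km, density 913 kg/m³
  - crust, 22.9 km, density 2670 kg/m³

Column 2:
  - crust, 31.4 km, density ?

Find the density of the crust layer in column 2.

2670 kg/m³

Take the compensation level at the base of the deeper column (depth z_c below the surface of column 1) and equate Σ ρ_i t_i down to z_c; mantle fills any gap and the z_c terms cancel.
Column 1: 2.7×913 + 22.9×2670 + (z_c − 25.6)×3390
Column 2: 0.168×0 + 31.4×ρ + (z_c − 0.168 − 31.4)×3390
The z_c×3390 term appears on both sides and cancels. Collect the known terms of each column as K = Σ(ρt)_known − 3390 × (depth of known layers): K_1 = 63608.1 − 3390×25.6 = −23175.9; K_2 = 0 − 3390×(0.168 + 31.4) = −107015.52.
Balance: K_1 = K_2 + 31.4×ρ, so ρ = (K_1 − K_2)/31.4 = 83839.6/31.4 = 2670 kg/m³.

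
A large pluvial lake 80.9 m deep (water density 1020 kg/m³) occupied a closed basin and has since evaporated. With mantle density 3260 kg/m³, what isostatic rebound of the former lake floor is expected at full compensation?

u = d ρ_w/ρ_m = 80.9 m × 1020/3260 = 25.3 m.

25.3 m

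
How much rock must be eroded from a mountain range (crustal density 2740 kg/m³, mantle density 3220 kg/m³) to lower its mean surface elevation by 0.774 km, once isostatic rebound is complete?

5.19 km

Net drop Δ = e − u = e − e ρ_c/ρ_m = e (ρ_m − ρ_c)/ρ_m.
e = Δ ρ_m/(ρ_m − ρ_c) = 0.774 km × 3220/480 = 5.19 km.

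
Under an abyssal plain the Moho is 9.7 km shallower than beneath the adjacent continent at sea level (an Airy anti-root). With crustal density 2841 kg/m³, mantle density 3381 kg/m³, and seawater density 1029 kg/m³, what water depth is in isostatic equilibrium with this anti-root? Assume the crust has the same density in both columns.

Replacing a thickness d of crust by seawater at the top must be balanced by replacing crust with mantle at the base: d (ρ_c − ρ_w) = a (ρ_m − ρ_c).
d = a (ρ_m − ρ_c)/(ρ_c − ρ_w) = 9.7 km × 540/1812 = 2.89 km.

2.89 km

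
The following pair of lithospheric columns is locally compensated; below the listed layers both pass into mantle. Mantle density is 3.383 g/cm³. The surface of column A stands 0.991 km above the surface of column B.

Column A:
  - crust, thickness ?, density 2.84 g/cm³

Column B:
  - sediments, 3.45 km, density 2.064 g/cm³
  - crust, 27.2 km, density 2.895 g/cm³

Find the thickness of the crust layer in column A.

39 km

Take the compensation level at the base of the deeper column (depth z_c below the surface of column A) and equate Σ ρ_i t_i down to z_c; mantle fills any gap and the z_c terms cancel.
Column A: x×2.84 + (z_c − 0 − x)×3.383
Column B: 0.991×0 + 3.45×2.064 + 27.2×2.895 + (z_c − 0.991 − 30.65)×3.383
The z_c×3.383 term appears on both sides and cancels. Collect the known terms of each column as K = Σ(ρt)_known − 3.383 × (depth of known layers): K_A = 0 − 3.383×0 = 0; K_B = 85.8648 − 3.383×(0.991 + 30.65) = −21.176703.
Balance: K_A − x×(3.383 − 2.84) = K_B, so x = (K_A − K_B)/(3.383 − 2.84) = 21.1767/0.543 = 39 km.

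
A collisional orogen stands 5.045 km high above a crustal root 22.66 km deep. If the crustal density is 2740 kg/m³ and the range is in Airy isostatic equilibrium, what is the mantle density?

3350 kg/m³

Airy balance: ρ_c h = (ρ_m − ρ_c) r → ρ_m = ρ_c (1 + h/r).
ρ_m = 2740 × (1 + 5.045 km/22.66 km) = 3350 kg/m³.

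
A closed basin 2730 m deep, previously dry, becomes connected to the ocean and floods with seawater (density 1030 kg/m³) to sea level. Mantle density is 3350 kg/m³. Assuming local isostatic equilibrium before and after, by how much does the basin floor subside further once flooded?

1210 m

After flooding the water column is d + s deep. Its weight must equal the weight of mantle displaced by the extra subsidence s: (d + s) ρ_w = s ρ_m.
s = d ρ_w / (ρ_m − ρ_w) = 2730 m × 1030/(3350 − 1030) = 1210 m.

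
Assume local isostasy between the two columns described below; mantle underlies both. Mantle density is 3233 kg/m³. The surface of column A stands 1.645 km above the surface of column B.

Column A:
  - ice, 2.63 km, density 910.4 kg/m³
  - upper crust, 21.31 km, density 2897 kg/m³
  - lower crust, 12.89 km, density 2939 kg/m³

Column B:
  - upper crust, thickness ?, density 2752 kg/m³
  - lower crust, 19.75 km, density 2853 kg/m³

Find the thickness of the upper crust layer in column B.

8.8 km

Take the compensation level at the base of the deeper column (depth z_c below the surface of column A) and equate Σ ρ_i t_i down to z_c; mantle fills any gap and the z_c terms cancel.
Column A: 2.63×910.4 + 21.31×2897 + 12.89×2939 + (z_c − 36.83)×3233
Column B: 1.645×0 + x×2752 + 19.75×2853 + (z_c − 1.645 − 19.75 − x)×3233
The z_c×3233 term appears on both sides and cancels. Collect the known terms of each column as K = Σ(ρt)_known − 3233 × (depth of known layers): K_A = 102013.132 − 3233×36.83 = −17058.258; K_B = 56346.75 − 3233×(1.645 + 19.75) = −12823.285.
Balance: K_A = K_B − x×(3233 − 2752), so x = (K_B − K_A)/(3233 − 2752) = 4234.97/481 = 8.8 km.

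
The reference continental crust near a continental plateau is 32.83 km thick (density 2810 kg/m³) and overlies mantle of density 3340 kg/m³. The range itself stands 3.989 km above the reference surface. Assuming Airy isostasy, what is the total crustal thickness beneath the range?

Root depth r = h ρ_c / (ρ_m − ρ_c) = 3.989 km × 2810 / 530 = 21.15 km.
Total thickness = T + h + r = 32.83 km + 3.989 km + 21.15 km = 58 km.

58 km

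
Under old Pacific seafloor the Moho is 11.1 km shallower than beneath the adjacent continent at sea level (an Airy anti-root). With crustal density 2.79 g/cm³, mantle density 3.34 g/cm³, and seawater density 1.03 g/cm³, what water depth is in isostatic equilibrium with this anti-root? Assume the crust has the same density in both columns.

3.47 km

Replacing a thickness d of crust by seawater at the top must be balanced by replacing crust with mantle at the base: d (ρ_c − ρ_w) = a (ρ_m − ρ_c).
d = a (ρ_m − ρ_c)/(ρ_c − ρ_w) = 11.1 km × 0.55/1.76 = 3.47 km.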